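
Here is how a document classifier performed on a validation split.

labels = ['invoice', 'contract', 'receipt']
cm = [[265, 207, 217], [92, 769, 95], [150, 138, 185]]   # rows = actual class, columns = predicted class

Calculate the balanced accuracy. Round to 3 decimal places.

0.527

Balanced accuracy = mean of per-class recall.
  invoice: recall = 265/689 = 0.3846
  contract: recall = 769/956 = 0.8044
  receipt: recall = 185/473 = 0.3911
Mean = (0.3846 + 0.8044 + 0.3911) / 3 = 0.527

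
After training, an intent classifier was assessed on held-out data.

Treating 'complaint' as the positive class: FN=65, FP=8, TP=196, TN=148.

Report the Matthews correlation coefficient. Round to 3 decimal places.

0.677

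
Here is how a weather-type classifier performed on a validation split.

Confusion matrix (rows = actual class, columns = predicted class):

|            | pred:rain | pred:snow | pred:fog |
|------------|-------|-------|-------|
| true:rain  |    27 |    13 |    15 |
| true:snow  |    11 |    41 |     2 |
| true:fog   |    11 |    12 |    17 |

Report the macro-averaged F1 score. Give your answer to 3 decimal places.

0.554

Per-class F1 score (2·TP/(2·TP+FP+FN)):
  rain: TP=27, FP=11+11=22, FN=13+15=28 → 54/104 = 0.5192
  snow: TP=41, FP=13+12=25, FN=11+2=13 → 82/120 = 0.6833
  fog: TP=17, FP=15+2=17, FN=11+12=23 → 34/74 = 0.4595
Macro-F1 score = mean = (0.5192 + 0.6833 + 0.4595) / 3 = 0.554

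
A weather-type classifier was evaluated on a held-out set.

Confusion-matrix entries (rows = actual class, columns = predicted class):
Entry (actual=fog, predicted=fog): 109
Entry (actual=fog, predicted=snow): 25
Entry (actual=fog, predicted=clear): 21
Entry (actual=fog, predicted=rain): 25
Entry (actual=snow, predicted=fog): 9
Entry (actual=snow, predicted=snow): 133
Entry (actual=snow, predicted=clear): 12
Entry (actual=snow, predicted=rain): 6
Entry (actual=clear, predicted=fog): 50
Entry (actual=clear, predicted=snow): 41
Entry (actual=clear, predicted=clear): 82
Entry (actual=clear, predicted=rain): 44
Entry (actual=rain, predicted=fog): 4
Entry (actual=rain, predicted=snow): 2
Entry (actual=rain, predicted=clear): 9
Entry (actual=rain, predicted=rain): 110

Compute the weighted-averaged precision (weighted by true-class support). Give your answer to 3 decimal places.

0.642

Per-class precision (TP/(TP+FP)):
  fog: TP=109, FP=9+50+4=63 → 109/172 = 0.6337
  snow: TP=133, FP=25+41+2=68 → 133/201 = 0.6617
  clear: TP=82, FP=21+12+9=42 → 82/124 = 0.6613
  rain: TP=110, FP=25+6+44=75 → 110/185 = 0.5946
Weighted-precision = Σ (supportᵢ/N)·precisionᵢ with N=682: (180/682)·0.6337 + (160/682)·0.6617 + (217/682)·0.6613 + (125/682)·0.5946 = 0.642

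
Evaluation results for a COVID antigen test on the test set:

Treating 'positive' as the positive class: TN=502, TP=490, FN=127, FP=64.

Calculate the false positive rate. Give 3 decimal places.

0.113

FPR = FP/(FP+TN) = 64/(64+502) = 0.113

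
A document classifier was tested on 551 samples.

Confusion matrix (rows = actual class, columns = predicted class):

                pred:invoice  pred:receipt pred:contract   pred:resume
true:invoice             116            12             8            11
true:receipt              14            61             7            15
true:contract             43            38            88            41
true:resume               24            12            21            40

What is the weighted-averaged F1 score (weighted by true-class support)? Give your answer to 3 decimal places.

0.547

Per-class F1 score (2·TP/(2·TP+FP+FN)):
  invoice: TP=116, FP=14+43+24=81, FN=12+8+11=31 → 232/344 = 0.6744
  receipt: TP=61, FP=12+38+12=62, FN=14+7+15=36 → 122/220 = 0.5545
  contract: TP=88, FP=8+7+21=36, FN=43+38+41=122 → 176/334 = 0.5269
  resume: TP=40, FP=11+15+41=67, FN=24+12+21=57 → 80/204 = 0.3922
Weighted-F1 score = Σ (supportᵢ/N)·F1 scoreᵢ with N=551: (147/551)·0.6744 + (97/551)·0.5545 + (210/551)·0.5269 + (97/551)·0.3922 = 0.547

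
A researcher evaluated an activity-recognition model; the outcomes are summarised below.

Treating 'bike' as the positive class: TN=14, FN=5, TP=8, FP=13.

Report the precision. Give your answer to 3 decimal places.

0.381

Precision = TP/(TP+FP) = 8/(8+13) = 8/21 = 0.381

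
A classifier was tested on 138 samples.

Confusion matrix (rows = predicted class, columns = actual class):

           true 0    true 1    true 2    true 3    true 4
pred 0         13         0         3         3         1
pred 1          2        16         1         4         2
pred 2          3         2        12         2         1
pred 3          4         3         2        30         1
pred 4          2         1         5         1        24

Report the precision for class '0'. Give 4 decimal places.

0.6500

precision = TP/(TP+FP).
0: TP=13, FP=0+3+3+1=7 → 13/20 = 0.65000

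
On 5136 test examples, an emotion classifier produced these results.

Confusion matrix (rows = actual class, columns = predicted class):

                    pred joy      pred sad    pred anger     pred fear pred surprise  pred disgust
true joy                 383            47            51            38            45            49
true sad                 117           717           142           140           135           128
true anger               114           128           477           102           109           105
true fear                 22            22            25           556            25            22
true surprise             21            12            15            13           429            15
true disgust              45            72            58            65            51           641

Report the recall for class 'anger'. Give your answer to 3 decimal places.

Take TP from the diagonal, FP from the rest of the 'anger' prediction marginal, FN from the rest of the 'anger' actual marginal.
recall = TP/(TP+FN).
anger: TP=477, FN=114+128+102+109+105=558 → 477/1035 = 0.4609

0.461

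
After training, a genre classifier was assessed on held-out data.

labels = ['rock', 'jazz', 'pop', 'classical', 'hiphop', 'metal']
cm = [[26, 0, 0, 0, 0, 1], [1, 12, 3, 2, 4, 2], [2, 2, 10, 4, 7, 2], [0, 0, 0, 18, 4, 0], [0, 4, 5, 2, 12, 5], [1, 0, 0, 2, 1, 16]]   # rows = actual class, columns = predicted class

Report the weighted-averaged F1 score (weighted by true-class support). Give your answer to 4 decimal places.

0.6223

Per-class F1 score (2·TP/(2·TP+FP+FN)):
  rock: TP=26, FP=1+2+0+0+1=4, FN=0+0+0+0+1=1 → 52/57 = 0.91228
  jazz: TP=12, FP=0+2+0+4+0=6, FN=1+3+2+4+2=12 → 24/42 = 0.57143
  pop: TP=10, FP=0+3+0+5+0=8, FN=2+2+4+7+2=17 → 20/45 = 0.44444
  classical: TP=18, FP=0+2+4+2+2=10, FN=0+0+0+4+0=4 → 36/50 = 0.72000
  hiphop: TP=12, FP=0+4+7+4+1=16, FN=0+4+5+2+5=16 → 24/56 = 0.42857
  metal: TP=16, FP=1+2+2+0+5=10, FN=1+0+0+2+1=4 → 32/46 = 0.69565
Weighted-F1 score = Σ (supportᵢ/N)·F1 scoreᵢ with N=148: (27/148)·0.91228 + (24/148)·0.57143 + (27/148)·0.44444 + (22/148)·0.72000 + (28/148)·0.42857 + (20/148)·0.69565 = 0.6223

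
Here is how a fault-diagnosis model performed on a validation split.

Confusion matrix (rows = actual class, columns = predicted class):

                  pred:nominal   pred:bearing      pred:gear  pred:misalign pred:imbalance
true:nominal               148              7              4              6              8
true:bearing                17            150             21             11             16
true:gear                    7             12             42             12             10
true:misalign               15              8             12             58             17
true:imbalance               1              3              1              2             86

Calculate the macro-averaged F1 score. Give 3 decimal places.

Per-class F1 score (2·TP/(2·TP+FP+FN)):
  nominal: TP=148, FP=17+7+15+1=40, FN=7+4+6+8=25 → 296/361 = 0.8199
  bearing: TP=150, FP=7+12+8+3=30, FN=17+21+11+16=65 → 300/395 = 0.7595
  gear: TP=42, FP=4+21+12+1=38, FN=7+12+12+10=41 → 84/163 = 0.5153
  misalign: TP=58, FP=6+11+12+2=31, FN=15+8+12+17=52 → 116/199 = 0.5829
  imbalance: TP=86, FP=8+16+10+17=51, FN=1+3+1+2=7 → 172/230 = 0.7478
Macro-F1 score = mean = (0.8199 + 0.7595 + 0.5153 + 0.5829 + 0.7478) / 5 = 0.685

0.685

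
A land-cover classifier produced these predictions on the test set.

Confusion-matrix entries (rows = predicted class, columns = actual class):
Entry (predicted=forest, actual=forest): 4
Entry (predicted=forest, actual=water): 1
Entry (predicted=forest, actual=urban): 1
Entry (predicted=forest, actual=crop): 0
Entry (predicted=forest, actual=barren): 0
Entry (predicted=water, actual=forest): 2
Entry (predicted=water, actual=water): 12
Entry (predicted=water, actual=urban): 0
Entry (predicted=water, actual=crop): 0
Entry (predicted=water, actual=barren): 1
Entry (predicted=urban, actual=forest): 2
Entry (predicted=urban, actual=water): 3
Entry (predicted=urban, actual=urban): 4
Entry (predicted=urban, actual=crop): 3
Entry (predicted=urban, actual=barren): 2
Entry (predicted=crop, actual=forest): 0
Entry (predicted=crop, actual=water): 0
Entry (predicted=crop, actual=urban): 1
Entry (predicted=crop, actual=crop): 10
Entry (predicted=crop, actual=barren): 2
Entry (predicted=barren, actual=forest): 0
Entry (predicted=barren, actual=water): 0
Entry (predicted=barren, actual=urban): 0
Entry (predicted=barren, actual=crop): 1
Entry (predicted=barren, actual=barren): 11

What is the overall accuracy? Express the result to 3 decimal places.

0.683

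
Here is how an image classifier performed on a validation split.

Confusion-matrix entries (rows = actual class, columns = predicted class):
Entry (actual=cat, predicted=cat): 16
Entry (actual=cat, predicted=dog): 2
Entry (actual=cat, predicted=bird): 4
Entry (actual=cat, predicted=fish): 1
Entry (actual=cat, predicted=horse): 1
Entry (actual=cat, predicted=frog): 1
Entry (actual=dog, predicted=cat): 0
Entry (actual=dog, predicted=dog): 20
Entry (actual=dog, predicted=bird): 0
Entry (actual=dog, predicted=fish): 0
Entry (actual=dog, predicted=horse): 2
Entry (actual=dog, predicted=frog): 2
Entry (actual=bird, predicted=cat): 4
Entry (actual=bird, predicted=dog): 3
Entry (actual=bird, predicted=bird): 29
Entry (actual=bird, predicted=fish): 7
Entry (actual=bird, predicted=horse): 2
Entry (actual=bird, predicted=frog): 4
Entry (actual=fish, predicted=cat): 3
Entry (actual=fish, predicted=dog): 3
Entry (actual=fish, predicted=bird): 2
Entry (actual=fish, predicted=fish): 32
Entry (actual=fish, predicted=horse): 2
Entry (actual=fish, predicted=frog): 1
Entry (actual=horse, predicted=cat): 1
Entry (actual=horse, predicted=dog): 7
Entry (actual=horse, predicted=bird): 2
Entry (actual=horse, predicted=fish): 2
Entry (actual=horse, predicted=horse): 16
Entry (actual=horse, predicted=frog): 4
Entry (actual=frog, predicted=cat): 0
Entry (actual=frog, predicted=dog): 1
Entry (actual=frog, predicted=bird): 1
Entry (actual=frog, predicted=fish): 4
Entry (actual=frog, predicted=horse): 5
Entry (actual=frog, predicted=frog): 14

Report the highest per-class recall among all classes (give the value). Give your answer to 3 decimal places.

0.833

Per-class recall (TP/(TP+FN)):
  cat: TP=16, FN=2+4+1+1+1=9 → 16/25 = 0.6400
  dog: TP=20, FN=0+0+0+2+2=4 → 20/24 = 0.8333
  bird: TP=29, FN=4+3+7+2+4=20 → 29/49 = 0.5918
  fish: TP=32, FN=3+3+2+2+1=11 → 32/43 = 0.7442
  horse: TP=16, FN=1+7+2+2+4=16 → 16/32 = 0.5000
  frog: TP=14, FN=0+1+1+4+5=11 → 14/25 = 0.5600
Highest is class 'dog' with recall = 0.833.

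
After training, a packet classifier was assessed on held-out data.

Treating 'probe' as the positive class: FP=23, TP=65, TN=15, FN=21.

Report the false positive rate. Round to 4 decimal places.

0.6053

FPR = FP/(FP+TN) = 23/(23+15) = 0.6053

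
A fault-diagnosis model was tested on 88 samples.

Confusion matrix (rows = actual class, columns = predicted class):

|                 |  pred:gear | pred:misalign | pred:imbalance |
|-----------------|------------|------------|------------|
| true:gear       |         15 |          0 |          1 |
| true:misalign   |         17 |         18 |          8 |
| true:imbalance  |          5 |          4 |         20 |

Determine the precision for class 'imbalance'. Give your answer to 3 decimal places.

0.690

Take TP from the diagonal, FP from the rest of the 'imbalance' prediction marginal, FN from the rest of the 'imbalance' actual marginal.
precision = TP/(TP+FP).
imbalance: TP=20, FP=1+8=9 → 20/29 = 0.6897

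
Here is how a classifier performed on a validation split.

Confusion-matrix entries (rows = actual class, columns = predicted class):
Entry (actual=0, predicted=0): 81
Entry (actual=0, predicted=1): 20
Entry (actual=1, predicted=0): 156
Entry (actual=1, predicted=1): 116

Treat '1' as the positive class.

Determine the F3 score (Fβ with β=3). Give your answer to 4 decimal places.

Fβ = (1+β²)·TP / ((1+β²)·TP + β²·FN + FP), with β²=9
= 10·116 / (10·116 + 9·156 + 20) = 0.4489

0.4489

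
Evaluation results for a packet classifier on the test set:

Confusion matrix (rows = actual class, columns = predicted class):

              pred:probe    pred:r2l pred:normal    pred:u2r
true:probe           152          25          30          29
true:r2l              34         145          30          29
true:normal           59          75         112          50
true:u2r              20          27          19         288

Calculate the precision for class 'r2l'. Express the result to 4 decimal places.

0.5331

One-vs-rest for 'r2l': TP = diagonal; FP = other classes predicted 'r2l'; FN = 'r2l' predicted as other.
precision = TP/(TP+FP).
r2l: TP=145, FP=25+75+27=127 → 145/272 = 0.53309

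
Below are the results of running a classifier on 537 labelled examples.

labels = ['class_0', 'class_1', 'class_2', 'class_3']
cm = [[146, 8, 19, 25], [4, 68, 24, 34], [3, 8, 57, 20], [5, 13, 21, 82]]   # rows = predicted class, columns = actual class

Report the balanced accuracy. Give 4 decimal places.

0.6514

Balanced accuracy = mean of per-class recall.
  class_0: recall = 146/158 = 0.92405
  class_1: recall = 68/97 = 0.70103
  class_2: recall = 57/121 = 0.47107
  class_3: recall = 82/161 = 0.50932
Mean = (0.92405 + 0.70103 + 0.47107 + 0.50932) / 4 = 0.6514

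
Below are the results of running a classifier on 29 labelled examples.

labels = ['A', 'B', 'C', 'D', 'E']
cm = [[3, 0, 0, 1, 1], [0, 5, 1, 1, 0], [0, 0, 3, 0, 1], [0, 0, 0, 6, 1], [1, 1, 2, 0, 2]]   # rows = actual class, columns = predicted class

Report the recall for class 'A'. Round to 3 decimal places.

0.600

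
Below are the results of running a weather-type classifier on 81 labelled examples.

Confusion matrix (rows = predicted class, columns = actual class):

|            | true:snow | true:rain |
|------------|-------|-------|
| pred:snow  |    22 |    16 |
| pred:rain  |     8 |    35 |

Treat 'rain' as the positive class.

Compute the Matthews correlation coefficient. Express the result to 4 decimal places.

0.4060

MCC = (TP·TN − FP·FN) / √((TP+FP)(TP+FN)(TN+FP)(TN+FN))
Numerator = 35·22 − 8·16 = 642
Denominator = √(43·51·30·38) = √2500020 = 1581.1452
MCC = 642 / 1581.1452 = 0.4060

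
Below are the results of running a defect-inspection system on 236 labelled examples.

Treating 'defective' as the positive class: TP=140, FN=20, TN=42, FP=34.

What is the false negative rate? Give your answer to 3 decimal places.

0.125

FNR = FN/(FN+TP) = 20/(20+140) = 0.125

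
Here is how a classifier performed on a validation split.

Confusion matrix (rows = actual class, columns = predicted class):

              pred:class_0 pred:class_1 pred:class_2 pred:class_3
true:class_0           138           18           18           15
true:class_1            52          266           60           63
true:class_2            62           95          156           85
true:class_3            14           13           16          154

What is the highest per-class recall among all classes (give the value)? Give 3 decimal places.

Per-class recall (TP/(TP+FN)):
  class_0: TP=138, FN=18+18+15=51 → 138/189 = 0.7302
  class_1: TP=266, FN=52+60+63=175 → 266/441 = 0.6032
  class_2: TP=156, FN=62+95+85=242 → 156/398 = 0.3920
  class_3: TP=154, FN=14+13+16=43 → 154/197 = 0.7817
Highest is class 'class_3' with recall = 0.782.

0.782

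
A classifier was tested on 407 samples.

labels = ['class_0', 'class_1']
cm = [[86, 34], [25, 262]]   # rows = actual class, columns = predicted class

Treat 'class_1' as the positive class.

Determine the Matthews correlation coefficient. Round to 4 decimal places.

MCC = (TP·TN − FP·FN) / √((TP+FP)(TP+FN)(TN+FP)(TN+FN))
Numerator = 262·86 − 34·25 = 21682
Denominator = √(296·287·120·111) = √1131560640 = 33638.6777
MCC = 21682 / 33638.6777 = 0.6446

0.6446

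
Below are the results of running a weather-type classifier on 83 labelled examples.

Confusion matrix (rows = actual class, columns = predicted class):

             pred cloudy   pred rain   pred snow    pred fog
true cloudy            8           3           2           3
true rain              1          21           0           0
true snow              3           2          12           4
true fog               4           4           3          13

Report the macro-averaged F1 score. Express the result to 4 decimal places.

0.6325

Per-class F1 score (2·TP/(2·TP+FP+FN)):
  cloudy: TP=8, FP=1+3+4=8, FN=3+2+3=8 → 16/32 = 0.50000
  rain: TP=21, FP=3+2+4=9, FN=1+0+0=1 → 42/52 = 0.80769
  snow: TP=12, FP=2+0+3=5, FN=3+2+4=9 → 24/38 = 0.63158
  fog: TP=13, FP=3+0+4=7, FN=4+4+3=11 → 26/44 = 0.59091
Macro-F1 score = mean = (0.50000 + 0.80769 + 0.63158 + 0.59091) / 4 = 0.6325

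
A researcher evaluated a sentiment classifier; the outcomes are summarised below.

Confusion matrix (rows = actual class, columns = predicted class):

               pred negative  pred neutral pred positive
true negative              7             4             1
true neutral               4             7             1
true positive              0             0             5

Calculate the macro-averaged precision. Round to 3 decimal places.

0.662

Per-class precision (TP/(TP+FP)):
  negative: TP=7, FP=4+0=4 → 7/11 = 0.6364
  neutral: TP=7, FP=4+0=4 → 7/11 = 0.6364
  positive: TP=5, FP=1+1=2 → 5/7 = 0.7143
Macro-precision = mean = (0.6364 + 0.6364 + 0.7143) / 3 = 0.662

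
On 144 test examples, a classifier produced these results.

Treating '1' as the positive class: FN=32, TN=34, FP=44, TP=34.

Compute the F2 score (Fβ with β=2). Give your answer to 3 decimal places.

0.497

Fβ = (1+β²)·TP / ((1+β²)·TP + β²·FN + FP), with β²=4
= 5·34 / (5·34 + 4·32 + 44) = 0.497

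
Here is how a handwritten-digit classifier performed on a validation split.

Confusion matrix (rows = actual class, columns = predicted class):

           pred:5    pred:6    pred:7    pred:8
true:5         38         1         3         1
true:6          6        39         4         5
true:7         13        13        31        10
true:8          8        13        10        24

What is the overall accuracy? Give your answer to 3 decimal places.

Accuracy = trace / total = (38+39+31+24=132) / 219 = 132/219 = 0.603

0.603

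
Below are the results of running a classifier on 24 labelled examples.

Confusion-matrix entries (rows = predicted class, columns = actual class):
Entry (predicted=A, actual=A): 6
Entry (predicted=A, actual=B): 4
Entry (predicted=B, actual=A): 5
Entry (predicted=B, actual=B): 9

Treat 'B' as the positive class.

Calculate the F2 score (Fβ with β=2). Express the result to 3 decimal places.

Fβ = (1+β²)·TP / ((1+β²)·TP + β²·FN + FP), with β²=4
= 5·9 / (5·9 + 4·4 + 5) = 0.682

0.682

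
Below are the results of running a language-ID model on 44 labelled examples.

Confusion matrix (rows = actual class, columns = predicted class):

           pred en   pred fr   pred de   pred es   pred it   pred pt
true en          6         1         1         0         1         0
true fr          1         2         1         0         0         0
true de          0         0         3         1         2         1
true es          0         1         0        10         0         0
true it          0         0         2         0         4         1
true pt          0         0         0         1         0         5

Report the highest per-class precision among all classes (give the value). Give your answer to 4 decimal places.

Per-class precision (TP/(TP+FP)):
  en: TP=6, FP=1+0+0+0+0=1 → 6/7 = 0.85714
  fr: TP=2, FP=1+0+1+0+0=2 → 2/4 = 0.50000
  de: TP=3, FP=1+1+0+2+0=4 → 3/7 = 0.42857
  es: TP=10, FP=0+0+1+0+1=2 → 10/12 = 0.83333
  it: TP=4, FP=1+0+2+0+0=3 → 4/7 = 0.57143
  pt: TP=5, FP=0+0+1+0+1=2 → 5/7 = 0.71429
Highest is class 'en' with precision = 0.8571.

0.8571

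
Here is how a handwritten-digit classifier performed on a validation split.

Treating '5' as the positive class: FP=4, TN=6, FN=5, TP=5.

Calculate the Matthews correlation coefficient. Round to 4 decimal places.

0.1005

MCC = (TP·TN − FP·FN) / √((TP+FP)(TP+FN)(TN+FP)(TN+FN))
Numerator = 5·6 − 4·5 = 10
Denominator = √(9·10·10·11) = √9900 = 99.4987
MCC = 10 / 99.4987 = 0.1005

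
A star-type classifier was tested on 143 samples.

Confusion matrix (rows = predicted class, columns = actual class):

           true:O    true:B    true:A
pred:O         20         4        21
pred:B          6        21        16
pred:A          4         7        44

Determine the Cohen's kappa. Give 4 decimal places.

0.3749

Observed agreement pₒ = trace/N = 85/143 = 0.59441
Expected agreement pₑ = Σ (rowᵢ·colᵢ)/N² = (30·45 + 32·43 + 81·55)/143² = 0.35117
κ = (pₒ − pₑ)/(1 − pₑ) = (0.59441 − 0.35117)/(1 − 0.35117) = 0.3749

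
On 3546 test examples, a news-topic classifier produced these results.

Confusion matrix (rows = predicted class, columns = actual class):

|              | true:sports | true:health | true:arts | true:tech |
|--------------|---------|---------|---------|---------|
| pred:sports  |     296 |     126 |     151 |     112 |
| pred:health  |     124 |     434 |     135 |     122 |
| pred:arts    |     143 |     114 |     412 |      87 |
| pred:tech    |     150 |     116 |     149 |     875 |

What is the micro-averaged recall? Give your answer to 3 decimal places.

0.569

Micro-averaging pools counts across classes: ΣTP=2017, ΣFP=1529, ΣFN=1529.
Micro-recall = TP/(TP+FN) on pooled counts = 0.569 (equals overall accuracy in single-label multiclass).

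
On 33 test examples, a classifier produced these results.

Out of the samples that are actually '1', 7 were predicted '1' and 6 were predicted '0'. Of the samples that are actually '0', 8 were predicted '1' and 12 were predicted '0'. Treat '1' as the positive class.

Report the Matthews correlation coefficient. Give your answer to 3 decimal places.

MCC = (TP·TN − FP·FN) / √((TP+FP)(TP+FN)(TN+FP)(TN+FN))
Numerator = 7·12 − 8·6 = 36
Denominator = √(15·13·20·18) = √70200 = 264.9528
MCC = 36 / 264.9528 = 0.136

0.136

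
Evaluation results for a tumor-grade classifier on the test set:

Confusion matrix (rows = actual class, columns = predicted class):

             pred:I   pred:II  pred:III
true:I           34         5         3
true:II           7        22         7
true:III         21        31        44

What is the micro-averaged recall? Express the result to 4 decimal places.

0.5747

Micro-averaging pools counts across classes: ΣTP=100, ΣFP=74, ΣFN=74.
Micro-recall = TP/(TP+FN) on pooled counts = 0.5747 (equals overall accuracy in single-label multiclass).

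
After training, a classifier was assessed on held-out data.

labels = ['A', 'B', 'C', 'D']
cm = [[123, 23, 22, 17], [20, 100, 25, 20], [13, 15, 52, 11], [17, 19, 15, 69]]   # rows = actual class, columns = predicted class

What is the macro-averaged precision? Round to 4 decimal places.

Per-class precision (TP/(TP+FP)):
  A: TP=123, FP=20+13+17=50 → 123/173 = 0.71098
  B: TP=100, FP=23+15+19=57 → 100/157 = 0.63694
  C: TP=52, FP=22+25+15=62 → 52/114 = 0.45614
  D: TP=69, FP=17+20+11=48 → 69/117 = 0.58974
Macro-precision = mean = (0.71098 + 0.63694 + 0.45614 + 0.58974) / 4 = 0.5985

0.5985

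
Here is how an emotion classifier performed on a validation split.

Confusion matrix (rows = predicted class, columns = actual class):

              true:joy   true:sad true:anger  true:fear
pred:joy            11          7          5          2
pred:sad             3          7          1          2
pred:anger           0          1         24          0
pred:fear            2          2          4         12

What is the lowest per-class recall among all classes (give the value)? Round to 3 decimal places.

0.412

Per-class recall (TP/(TP+FN)):
  joy: TP=11, FN=3+0+2=5 → 11/16 = 0.6875
  sad: TP=7, FN=7+1+2=10 → 7/17 = 0.4118
  anger: TP=24, FN=5+1+4=10 → 24/34 = 0.7059
  fear: TP=12, FN=2+2+0=4 → 12/16 = 0.7500
Lowest is class 'sad' with recall = 0.412.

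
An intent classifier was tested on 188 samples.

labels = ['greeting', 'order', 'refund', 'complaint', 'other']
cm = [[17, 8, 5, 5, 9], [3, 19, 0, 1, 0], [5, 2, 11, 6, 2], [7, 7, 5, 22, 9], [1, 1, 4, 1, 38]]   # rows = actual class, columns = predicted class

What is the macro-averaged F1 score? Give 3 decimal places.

0.552

Per-class F1 score (2·TP/(2·TP+FP+FN)):
  greeting: TP=17, FP=3+5+7+1=16, FN=8+5+5+9=27 → 34/77 = 0.4416
  order: TP=19, FP=8+2+7+1=18, FN=3+0+1+0=4 → 38/60 = 0.6333
  refund: TP=11, FP=5+0+5+4=14, FN=5+2+6+2=15 → 22/51 = 0.4314
  complaint: TP=22, FP=5+1+6+1=13, FN=7+7+5+9=28 → 44/85 = 0.5176
  other: TP=38, FP=9+0+2+9=20, FN=1+1+4+1=7 → 76/103 = 0.7379
Macro-F1 score = mean = (0.4416 + 0.6333 + 0.4314 + 0.5176 + 0.7379) / 5 = 0.552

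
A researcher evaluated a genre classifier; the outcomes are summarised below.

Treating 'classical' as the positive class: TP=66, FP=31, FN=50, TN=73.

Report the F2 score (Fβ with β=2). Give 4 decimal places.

0.5882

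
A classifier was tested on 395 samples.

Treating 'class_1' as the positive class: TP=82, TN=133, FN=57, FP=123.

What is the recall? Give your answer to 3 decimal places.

Recall = TP/(TP+FN) = 82/(82+57) = 82/139 = 0.590

0.590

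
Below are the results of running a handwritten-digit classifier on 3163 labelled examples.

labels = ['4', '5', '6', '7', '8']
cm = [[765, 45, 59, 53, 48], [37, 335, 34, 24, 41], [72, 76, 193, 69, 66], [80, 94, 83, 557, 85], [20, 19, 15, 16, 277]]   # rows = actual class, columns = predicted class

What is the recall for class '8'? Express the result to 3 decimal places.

Treat '8' as positive and all other classes as negative.
recall = TP/(TP+FN).
8: TP=277, FN=20+19+15+16=70 → 277/347 = 0.7983

0.798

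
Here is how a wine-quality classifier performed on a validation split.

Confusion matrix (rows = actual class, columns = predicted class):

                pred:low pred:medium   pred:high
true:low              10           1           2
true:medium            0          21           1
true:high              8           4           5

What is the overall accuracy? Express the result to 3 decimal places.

Accuracy = trace / total = (10+21+5=36) / 52 = 36/52 = 0.692

0.692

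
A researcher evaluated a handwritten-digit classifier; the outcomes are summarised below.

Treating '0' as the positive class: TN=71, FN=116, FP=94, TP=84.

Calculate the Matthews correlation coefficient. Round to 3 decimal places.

-0.149

MCC = (TP·TN − FP·FN) / √((TP+FP)(TP+FN)(TN+FP)(TN+FN))
Numerator = 84·71 − 94·116 = -4940
Denominator = √(178·200·165·187) = √1098438000 = 33142.6915
MCC = -4940 / 33142.6915 = -0.149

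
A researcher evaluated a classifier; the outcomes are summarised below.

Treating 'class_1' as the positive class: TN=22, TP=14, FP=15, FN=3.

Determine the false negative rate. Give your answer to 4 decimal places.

FNR = FN/(FN+TP) = 3/(3+14) = 0.1765

0.1765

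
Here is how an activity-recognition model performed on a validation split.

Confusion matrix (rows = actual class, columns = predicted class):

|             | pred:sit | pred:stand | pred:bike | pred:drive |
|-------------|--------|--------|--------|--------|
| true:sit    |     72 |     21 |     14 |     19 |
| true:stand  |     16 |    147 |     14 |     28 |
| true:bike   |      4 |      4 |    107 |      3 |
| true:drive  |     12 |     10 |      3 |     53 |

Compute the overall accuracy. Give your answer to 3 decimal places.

0.719

Accuracy = trace / total = (72+147+107+53=379) / 527 = 379/527 = 0.719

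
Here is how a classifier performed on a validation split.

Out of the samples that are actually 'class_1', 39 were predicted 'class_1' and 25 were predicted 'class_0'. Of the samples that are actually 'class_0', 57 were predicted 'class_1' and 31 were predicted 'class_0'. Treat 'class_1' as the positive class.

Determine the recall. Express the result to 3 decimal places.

Recall = TP/(TP+FN) = 39/(39+25) = 39/64 = 0.609

0.609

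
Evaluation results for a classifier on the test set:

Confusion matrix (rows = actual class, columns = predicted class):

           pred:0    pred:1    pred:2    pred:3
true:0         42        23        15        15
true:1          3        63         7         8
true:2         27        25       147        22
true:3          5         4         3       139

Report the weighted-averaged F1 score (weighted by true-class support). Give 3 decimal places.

0.710

Per-class F1 score (2·TP/(2·TP+FP+FN)):
  0: TP=42, FP=3+27+5=35, FN=23+15+15=53 → 84/172 = 0.4884
  1: TP=63, FP=23+25+4=52, FN=3+7+8=18 → 126/196 = 0.6429
  2: TP=147, FP=15+7+3=25, FN=27+25+22=74 → 294/393 = 0.7481
  3: TP=139, FP=15+8+22=45, FN=5+4+3=12 → 278/335 = 0.8299
Weighted-F1 score = Σ (supportᵢ/N)·F1 scoreᵢ with N=548: (95/548)·0.4884 + (81/548)·0.6429 + (221/548)·0.7481 + (151/548)·0.8299 = 0.710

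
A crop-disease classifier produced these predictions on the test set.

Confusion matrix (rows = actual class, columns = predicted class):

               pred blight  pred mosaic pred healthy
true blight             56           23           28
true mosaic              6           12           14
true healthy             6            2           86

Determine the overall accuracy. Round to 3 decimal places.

0.661

Accuracy = trace / total = (56+12+86=154) / 233 = 154/233 = 0.661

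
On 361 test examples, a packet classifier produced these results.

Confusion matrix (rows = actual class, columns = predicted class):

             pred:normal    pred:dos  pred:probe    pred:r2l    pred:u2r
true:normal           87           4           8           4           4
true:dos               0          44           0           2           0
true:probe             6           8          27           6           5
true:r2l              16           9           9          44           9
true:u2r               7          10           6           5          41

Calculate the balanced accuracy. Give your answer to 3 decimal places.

Balanced accuracy = mean of per-class recall.
  normal: recall = 87/107 = 0.8131
  dos: recall = 44/46 = 0.9565
  probe: recall = 27/52 = 0.5192
  r2l: recall = 44/87 = 0.5057
  u2r: recall = 41/69 = 0.5942
Mean = (0.8131 + 0.9565 + 0.5192 + 0.5057 + 0.5942) / 5 = 0.678

0.678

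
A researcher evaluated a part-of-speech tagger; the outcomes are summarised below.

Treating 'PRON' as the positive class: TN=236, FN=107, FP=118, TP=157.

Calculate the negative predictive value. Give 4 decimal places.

NPV = TN/(TN+FN) = 236/(236+107) = 0.6880

0.6880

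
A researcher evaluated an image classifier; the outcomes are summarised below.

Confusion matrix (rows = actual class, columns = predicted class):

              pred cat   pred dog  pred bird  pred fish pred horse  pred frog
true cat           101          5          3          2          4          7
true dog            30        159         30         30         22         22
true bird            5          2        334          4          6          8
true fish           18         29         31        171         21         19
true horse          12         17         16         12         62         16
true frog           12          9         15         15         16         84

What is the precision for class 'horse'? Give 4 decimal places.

precision = TP/(TP+FP).
horse: TP=62, FP=4+22+6+21+16=69 → 62/131 = 0.47328

0.4733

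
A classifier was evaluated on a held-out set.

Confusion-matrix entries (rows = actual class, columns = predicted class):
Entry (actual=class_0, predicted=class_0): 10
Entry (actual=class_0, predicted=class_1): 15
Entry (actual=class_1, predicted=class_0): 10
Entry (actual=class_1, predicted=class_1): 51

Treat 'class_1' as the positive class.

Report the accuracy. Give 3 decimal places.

0.709

Accuracy = (TP+TN)/N = (51+10)/86 = 0.709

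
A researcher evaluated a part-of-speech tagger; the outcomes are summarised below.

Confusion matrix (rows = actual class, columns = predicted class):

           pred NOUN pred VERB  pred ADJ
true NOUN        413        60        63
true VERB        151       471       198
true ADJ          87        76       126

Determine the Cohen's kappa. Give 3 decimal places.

Observed agreement pₒ = trace/N = 1010/1645 = 0.6140
Expected agreement pₑ = Σ (rowᵢ·colᵢ)/N² = (536·651 + 820·607 + 289·387)/1645² = 0.3542
κ = (pₒ − pₑ)/(1 − pₑ) = (0.6140 − 0.3542)/(1 − 0.3542) = 0.402

0.402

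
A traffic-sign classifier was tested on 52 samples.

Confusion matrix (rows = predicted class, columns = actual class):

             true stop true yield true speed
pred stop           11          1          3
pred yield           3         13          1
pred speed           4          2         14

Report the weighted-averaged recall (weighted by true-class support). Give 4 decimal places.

Per-class recall (TP/(TP+FN)):
  stop: TP=11, FN=3+4=7 → 11/18 = 0.61111
  yield: TP=13, FN=1+2=3 → 13/16 = 0.81250
  speed: TP=14, FN=3+1=4 → 14/18 = 0.77778
Weighted-recall = Σ (supportᵢ/N)·recallᵢ with N=52: (18/52)·0.61111 + (16/52)·0.81250 + (18/52)·0.77778 = 0.7308

0.7308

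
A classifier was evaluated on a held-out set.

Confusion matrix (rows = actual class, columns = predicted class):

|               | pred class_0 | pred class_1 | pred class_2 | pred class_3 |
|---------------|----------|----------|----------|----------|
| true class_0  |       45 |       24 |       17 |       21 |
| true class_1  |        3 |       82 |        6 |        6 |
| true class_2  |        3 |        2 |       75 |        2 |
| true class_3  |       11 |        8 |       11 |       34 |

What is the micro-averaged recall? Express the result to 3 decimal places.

0.674

Micro-averaging pools counts across classes: ΣTP=236, ΣFP=114, ΣFN=114.
Micro-recall = TP/(TP+FN) on pooled counts = 0.674 (equals overall accuracy in single-label multiclass).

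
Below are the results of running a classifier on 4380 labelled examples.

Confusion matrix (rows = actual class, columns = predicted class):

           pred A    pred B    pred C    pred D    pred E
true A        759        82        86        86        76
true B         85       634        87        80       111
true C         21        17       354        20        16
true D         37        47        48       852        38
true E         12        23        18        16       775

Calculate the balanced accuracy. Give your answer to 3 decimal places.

Balanced accuracy = mean of per-class recall.
  A: recall = 759/1089 = 0.6970
  B: recall = 634/997 = 0.6359
  C: recall = 354/428 = 0.8271
  D: recall = 852/1022 = 0.8337
  E: recall = 775/844 = 0.9182
Mean = (0.6970 + 0.6359 + 0.8271 + 0.8337 + 0.9182) / 5 = 0.782

0.782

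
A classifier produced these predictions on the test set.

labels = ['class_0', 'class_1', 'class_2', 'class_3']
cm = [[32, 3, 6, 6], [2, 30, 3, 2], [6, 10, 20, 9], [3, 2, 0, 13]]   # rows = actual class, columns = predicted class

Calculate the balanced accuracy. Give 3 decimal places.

0.665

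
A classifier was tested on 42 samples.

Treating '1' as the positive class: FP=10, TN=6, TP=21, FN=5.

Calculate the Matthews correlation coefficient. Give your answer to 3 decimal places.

0.202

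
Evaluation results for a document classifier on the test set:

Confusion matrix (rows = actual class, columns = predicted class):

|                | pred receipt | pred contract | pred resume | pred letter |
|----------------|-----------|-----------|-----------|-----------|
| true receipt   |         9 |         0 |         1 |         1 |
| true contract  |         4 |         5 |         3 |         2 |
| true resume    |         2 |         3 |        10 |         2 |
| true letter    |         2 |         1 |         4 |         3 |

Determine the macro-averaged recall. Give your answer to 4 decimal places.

0.5159

Per-class recall (TP/(TP+FN)):
  receipt: TP=9, FN=0+1+1=2 → 9/11 = 0.81818
  contract: TP=5, FN=4+3+2=9 → 5/14 = 0.35714
  resume: TP=10, FN=2+3+2=7 → 10/17 = 0.58824
  letter: TP=3, FN=2+1+4=7 → 3/10 = 0.30000
Macro-recall = mean = (0.81818 + 0.35714 + 0.58824 + 0.30000) / 4 = 0.5159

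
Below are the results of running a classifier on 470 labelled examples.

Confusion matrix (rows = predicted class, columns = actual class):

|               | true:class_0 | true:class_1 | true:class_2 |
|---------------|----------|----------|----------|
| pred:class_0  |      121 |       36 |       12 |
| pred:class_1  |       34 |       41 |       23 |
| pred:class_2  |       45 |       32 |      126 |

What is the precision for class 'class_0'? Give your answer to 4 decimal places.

One-vs-rest for 'class_0': TP = diagonal; FP = other classes predicted 'class_0'; FN = 'class_0' predicted as other.
precision = TP/(TP+FP).
class_0: TP=121, FP=36+12=48 → 121/169 = 0.71598

0.7160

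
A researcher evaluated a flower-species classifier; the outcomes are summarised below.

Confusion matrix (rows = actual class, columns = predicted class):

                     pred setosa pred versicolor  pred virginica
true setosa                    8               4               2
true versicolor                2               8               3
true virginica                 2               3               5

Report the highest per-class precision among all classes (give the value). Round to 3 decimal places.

0.667

Per-class precision (TP/(TP+FP)):
  setosa: TP=8, FP=2+2=4 → 8/12 = 0.6667
  versicolor: TP=8, FP=4+3=7 → 8/15 = 0.5333
  virginica: TP=5, FP=2+3=5 → 5/10 = 0.5000
Highest is class 'setosa' with precision = 0.667.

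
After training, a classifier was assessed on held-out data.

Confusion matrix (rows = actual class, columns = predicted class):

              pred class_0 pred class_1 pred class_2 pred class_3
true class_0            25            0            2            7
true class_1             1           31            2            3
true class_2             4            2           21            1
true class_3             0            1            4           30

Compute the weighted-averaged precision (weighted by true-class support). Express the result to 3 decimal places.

Per-class precision (TP/(TP+FP)):
  class_0: TP=25, FP=1+4+0=5 → 25/30 = 0.8333
  class_1: TP=31, FP=0+2+1=3 → 31/34 = 0.9118
  class_2: TP=21, FP=2+2+4=8 → 21/29 = 0.7241
  class_3: TP=30, FP=7+3+1=11 → 30/41 = 0.7317
Weighted-precision = Σ (supportᵢ/N)·precisionᵢ with N=134: (34/134)·0.8333 + (37/134)·0.9118 + (28/134)·0.7241 + (35/134)·0.7317 = 0.806

0.806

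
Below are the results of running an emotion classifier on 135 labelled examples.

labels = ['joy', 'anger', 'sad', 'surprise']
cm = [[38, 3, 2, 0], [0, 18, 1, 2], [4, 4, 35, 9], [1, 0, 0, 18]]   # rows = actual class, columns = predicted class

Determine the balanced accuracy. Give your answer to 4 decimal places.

Balanced accuracy = mean of per-class recall.
  joy: recall = 38/43 = 0.88372
  anger: recall = 18/21 = 0.85714
  sad: recall = 35/52 = 0.67308
  surprise: recall = 18/19 = 0.94737
Mean = (0.88372 + 0.85714 + 0.67308 + 0.94737) / 4 = 0.8403

0.8403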